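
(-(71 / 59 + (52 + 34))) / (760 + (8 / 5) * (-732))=25725 / 121304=0.21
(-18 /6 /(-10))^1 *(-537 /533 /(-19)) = 1611 /101270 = 0.02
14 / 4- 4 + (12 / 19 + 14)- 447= -16449 / 38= -432.87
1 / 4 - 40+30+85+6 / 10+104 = 3597 / 20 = 179.85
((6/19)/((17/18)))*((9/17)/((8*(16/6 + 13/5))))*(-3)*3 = -32805/867578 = -0.04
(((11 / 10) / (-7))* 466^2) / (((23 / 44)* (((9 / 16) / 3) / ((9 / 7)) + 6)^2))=-121079236608 / 70055125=-1728.34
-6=-6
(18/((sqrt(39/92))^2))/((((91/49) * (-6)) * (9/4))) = -2576/1521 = -1.69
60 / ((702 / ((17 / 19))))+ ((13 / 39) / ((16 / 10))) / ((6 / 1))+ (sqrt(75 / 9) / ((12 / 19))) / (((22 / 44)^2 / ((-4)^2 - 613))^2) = 3955 / 35568+ 15048380 * sqrt(3) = 26064558.84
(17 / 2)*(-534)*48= -217872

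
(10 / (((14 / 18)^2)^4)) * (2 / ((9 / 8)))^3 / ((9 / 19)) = 5106032640 / 5764801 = 885.73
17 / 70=0.24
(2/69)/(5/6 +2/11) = 44/1541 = 0.03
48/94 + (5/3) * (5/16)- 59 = -130777/2256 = -57.97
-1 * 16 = -16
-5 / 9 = -0.56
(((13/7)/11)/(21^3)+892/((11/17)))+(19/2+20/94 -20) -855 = 34404273565/67031118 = 513.26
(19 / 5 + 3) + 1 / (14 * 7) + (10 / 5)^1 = 8.81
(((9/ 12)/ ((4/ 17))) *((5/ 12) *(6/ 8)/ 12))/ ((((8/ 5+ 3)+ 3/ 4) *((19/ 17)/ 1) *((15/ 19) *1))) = 1445/ 82176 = 0.02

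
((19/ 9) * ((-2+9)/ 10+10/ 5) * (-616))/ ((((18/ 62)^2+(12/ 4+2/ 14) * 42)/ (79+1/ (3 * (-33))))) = -799598128/ 380799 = -2099.79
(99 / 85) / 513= 11 / 4845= 0.00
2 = 2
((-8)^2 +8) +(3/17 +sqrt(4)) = 1261/17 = 74.18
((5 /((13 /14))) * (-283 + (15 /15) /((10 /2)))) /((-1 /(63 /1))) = 1247148 /13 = 95934.46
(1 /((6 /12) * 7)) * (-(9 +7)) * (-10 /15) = 64 /21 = 3.05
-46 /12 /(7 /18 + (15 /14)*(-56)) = 69 /1073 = 0.06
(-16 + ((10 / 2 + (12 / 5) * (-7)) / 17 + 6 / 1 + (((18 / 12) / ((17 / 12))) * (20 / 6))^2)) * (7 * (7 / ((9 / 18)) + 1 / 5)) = 1265859 / 7225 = 175.21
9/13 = 0.69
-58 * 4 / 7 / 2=-116 / 7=-16.57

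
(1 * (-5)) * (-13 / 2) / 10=13 / 4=3.25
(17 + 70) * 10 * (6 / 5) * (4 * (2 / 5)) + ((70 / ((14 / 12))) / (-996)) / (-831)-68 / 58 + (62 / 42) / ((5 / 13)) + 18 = 1691.07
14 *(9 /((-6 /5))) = -105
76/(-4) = -19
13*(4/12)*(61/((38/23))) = 18239/114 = 159.99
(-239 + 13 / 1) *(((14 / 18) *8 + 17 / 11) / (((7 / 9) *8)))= -86897 / 308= -282.13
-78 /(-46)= 39 /23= 1.70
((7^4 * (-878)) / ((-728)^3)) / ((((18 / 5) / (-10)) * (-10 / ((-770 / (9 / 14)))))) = -1.82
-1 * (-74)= 74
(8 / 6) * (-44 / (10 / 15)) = -88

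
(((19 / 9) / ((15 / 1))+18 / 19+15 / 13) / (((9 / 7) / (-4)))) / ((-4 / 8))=4186448 / 300105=13.95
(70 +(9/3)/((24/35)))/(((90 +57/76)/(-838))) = -686.79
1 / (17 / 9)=9 / 17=0.53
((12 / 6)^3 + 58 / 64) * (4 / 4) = 285 / 32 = 8.91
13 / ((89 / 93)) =1209 / 89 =13.58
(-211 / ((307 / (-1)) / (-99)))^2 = 436350321 / 94249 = 4629.76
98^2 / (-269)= -9604 / 269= -35.70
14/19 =0.74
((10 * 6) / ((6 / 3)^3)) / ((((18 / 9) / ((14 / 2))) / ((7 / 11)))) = 735 / 44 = 16.70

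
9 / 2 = 4.50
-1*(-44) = 44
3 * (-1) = -3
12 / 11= 1.09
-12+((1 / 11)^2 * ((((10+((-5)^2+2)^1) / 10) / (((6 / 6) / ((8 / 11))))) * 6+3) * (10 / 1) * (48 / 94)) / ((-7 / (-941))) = 42307116 / 437899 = 96.61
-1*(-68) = 68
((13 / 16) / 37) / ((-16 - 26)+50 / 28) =-91 / 166648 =-0.00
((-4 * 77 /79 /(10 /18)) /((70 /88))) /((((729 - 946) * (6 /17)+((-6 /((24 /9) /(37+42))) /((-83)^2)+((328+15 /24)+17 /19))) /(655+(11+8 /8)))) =-206881849646208 /8891487266275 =-23.27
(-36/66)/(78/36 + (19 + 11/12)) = -72/2915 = -0.02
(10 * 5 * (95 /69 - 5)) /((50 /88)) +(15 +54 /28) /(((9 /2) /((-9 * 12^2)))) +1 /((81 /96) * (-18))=-203217968 /39123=-5194.33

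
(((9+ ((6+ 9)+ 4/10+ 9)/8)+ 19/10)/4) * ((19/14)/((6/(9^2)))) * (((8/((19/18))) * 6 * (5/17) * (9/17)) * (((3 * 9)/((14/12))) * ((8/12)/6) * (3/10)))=49424013/141610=349.01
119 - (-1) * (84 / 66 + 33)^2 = 156528 / 121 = 1293.62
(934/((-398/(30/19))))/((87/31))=-144770/109649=-1.32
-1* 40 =-40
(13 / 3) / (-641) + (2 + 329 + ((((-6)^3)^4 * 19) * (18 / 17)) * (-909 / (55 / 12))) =-15615846241745933108 / 1798005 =-8685096115831.68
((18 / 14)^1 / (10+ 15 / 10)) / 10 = 9 / 805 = 0.01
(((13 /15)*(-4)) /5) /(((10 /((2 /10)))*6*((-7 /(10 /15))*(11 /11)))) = 26 /118125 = 0.00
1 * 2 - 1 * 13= -11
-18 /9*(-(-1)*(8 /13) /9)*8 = -128 /117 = -1.09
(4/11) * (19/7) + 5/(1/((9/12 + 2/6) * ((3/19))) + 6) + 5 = 141/22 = 6.41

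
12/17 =0.71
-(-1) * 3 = 3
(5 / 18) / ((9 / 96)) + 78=2186 / 27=80.96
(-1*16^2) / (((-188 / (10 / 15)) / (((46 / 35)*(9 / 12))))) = 1472 / 1645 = 0.89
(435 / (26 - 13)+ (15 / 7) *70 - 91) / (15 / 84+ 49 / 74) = 1245272 / 11323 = 109.98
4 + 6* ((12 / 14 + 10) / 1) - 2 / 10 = 68.94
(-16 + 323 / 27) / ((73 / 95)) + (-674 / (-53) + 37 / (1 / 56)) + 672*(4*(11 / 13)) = 5912712659 / 1358019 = 4353.92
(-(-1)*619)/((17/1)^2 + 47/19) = 11761/5538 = 2.12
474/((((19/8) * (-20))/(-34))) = 32232/95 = 339.28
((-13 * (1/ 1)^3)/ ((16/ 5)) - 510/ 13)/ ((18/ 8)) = -9005/ 468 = -19.24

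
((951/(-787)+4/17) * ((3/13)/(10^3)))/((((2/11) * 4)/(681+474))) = -99243837/278283200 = -0.36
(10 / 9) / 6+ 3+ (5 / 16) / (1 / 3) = 1781 / 432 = 4.12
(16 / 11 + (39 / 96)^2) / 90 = 2027 / 112640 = 0.02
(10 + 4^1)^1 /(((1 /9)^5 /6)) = 4960116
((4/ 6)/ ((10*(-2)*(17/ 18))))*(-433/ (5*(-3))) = -433/ 425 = -1.02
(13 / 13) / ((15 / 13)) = 13 / 15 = 0.87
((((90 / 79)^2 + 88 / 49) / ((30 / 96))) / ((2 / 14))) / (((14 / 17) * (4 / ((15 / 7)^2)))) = 1447545240 / 14984641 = 96.60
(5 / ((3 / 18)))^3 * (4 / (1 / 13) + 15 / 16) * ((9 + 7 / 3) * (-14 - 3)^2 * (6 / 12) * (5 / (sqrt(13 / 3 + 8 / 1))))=23407374375 * sqrt(111) / 74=3332594482.14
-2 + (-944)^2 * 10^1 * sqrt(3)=-2 + 8911360 * sqrt(3)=15434926.28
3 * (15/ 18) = 5/ 2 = 2.50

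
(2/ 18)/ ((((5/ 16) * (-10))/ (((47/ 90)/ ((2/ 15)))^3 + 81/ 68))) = -1799983/ 826200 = -2.18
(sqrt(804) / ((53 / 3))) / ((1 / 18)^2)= 1944 * sqrt(201) / 53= 520.02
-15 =-15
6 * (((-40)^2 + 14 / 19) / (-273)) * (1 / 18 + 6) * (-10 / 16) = 2762605 / 20748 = 133.15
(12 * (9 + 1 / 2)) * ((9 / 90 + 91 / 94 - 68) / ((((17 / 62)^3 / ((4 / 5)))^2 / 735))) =-239548479270101342208 / 28361643575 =-8446212880.32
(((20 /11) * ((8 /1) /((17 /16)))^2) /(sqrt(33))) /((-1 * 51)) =-327680 * sqrt(33) /5350257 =-0.35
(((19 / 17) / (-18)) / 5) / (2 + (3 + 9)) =-19 / 21420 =-0.00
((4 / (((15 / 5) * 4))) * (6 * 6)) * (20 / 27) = 80 / 9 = 8.89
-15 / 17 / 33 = -0.03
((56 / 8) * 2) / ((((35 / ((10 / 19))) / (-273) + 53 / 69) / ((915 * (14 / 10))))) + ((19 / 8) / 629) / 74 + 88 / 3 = 35972087888965 / 1051194864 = 34220.19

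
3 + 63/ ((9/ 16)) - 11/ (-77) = 806/ 7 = 115.14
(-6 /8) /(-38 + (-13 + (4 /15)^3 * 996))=3375 /144508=0.02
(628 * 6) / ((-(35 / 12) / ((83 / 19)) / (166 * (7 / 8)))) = -77873256 / 95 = -819718.48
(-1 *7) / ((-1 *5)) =7 / 5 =1.40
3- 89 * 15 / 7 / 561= 2.66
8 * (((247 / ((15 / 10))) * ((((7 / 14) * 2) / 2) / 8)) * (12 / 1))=988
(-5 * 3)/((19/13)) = -195/19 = -10.26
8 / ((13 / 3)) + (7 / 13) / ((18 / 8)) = 244 / 117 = 2.09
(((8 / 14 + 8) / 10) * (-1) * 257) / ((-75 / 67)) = 34438 / 175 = 196.79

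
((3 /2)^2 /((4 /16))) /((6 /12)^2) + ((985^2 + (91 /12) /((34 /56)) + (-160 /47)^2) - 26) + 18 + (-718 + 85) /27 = 970253.63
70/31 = 2.26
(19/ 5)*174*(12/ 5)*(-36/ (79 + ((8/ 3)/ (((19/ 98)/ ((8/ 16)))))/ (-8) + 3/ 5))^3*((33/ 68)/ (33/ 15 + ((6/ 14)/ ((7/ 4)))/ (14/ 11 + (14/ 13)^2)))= -41885640187427433600/ 1309351930660826939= -31.99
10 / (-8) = -5 / 4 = -1.25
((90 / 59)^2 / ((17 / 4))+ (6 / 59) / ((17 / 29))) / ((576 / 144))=21333 / 118354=0.18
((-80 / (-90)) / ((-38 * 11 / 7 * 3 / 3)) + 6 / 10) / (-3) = -5503 / 28215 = -0.20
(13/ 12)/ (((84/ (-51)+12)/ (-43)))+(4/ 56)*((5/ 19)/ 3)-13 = -1637929/ 93632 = -17.49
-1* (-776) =776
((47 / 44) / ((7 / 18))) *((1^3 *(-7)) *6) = -1269 / 11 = -115.36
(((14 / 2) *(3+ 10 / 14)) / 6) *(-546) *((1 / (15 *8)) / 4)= -1183 / 240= -4.93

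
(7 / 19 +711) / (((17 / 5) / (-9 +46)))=2500460 / 323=7741.36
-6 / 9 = -0.67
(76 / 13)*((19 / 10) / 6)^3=130321 / 702000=0.19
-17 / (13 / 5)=-85 / 13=-6.54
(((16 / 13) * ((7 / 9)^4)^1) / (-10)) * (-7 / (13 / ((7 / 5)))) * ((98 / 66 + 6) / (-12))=-4470662 / 211100175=-0.02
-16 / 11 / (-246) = 8 / 1353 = 0.01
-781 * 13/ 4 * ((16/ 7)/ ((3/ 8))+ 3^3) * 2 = -7056335/ 42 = -168007.98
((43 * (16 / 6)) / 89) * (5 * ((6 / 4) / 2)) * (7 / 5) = 602 / 89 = 6.76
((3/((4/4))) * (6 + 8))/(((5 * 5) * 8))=21/100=0.21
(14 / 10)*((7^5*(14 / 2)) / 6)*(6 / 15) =823543 / 75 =10980.57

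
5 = 5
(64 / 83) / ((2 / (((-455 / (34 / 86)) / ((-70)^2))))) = -4472 / 49385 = -0.09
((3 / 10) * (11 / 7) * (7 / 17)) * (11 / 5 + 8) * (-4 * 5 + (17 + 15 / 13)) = -1188 / 325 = -3.66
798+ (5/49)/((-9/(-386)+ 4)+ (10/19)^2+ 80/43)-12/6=1439850879186/1808820251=796.02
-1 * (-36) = 36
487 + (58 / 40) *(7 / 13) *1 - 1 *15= 122923 / 260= 472.78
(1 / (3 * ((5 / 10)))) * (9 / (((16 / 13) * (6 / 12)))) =39 / 4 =9.75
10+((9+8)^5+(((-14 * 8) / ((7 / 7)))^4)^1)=158771803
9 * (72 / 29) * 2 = 1296 / 29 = 44.69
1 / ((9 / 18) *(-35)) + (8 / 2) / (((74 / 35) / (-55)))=-134824 / 1295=-104.11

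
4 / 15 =0.27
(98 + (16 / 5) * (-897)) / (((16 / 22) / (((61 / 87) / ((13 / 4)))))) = -160369 / 195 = -822.41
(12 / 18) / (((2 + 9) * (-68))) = -1 / 1122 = -0.00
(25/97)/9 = 25/873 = 0.03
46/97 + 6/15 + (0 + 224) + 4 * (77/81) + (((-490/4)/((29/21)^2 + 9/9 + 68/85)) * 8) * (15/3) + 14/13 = -2279402538236/2087251335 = -1092.06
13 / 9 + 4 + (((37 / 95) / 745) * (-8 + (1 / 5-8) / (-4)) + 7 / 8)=160932539 / 25479000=6.32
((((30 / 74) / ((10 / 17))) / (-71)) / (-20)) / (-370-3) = -51 / 39194840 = -0.00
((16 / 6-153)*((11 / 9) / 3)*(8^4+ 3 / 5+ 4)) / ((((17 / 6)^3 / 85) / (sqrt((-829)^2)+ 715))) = -1256388410816 / 867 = -1449121581.10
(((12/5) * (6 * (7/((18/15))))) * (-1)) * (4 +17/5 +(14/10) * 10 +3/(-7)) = -8808/5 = -1761.60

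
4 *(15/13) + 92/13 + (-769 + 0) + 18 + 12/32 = -76849/104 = -738.93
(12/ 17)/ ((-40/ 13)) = -39/ 170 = -0.23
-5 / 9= -0.56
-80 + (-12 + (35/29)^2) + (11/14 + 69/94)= -24631863/276689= -89.02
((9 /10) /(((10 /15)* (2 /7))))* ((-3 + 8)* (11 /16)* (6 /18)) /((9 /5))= 385 /128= 3.01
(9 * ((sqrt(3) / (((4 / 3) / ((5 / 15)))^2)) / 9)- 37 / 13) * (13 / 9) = -37 / 9 + 13 * sqrt(3) / 144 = -3.95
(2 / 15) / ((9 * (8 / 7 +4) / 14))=0.04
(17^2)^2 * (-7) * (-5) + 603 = 2923838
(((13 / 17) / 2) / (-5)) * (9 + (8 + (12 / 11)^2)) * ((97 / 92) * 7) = -19428227 / 1892440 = -10.27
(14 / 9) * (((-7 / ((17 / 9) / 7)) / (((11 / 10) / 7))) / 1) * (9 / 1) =-432180 / 187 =-2311.12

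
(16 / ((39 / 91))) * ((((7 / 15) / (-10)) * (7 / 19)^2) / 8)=-2401 / 81225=-0.03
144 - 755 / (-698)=101267 / 698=145.08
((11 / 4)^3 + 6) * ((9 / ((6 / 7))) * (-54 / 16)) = -972405 / 1024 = -949.61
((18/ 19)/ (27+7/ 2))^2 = 1296/ 1343281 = 0.00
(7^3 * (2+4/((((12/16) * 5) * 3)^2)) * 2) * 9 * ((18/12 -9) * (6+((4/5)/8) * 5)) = -9172163/15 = -611477.53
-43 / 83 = -0.52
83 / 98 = 0.85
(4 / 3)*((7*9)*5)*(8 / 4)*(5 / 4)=1050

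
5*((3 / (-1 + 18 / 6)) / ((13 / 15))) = 225 / 26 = 8.65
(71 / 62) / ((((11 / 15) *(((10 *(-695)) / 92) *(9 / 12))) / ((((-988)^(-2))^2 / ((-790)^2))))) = -0.00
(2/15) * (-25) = -10/3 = -3.33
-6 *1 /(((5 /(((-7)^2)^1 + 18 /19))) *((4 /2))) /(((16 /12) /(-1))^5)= 691821 /97280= 7.11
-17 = -17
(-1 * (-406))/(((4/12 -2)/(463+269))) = -891576/5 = -178315.20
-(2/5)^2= -4/25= -0.16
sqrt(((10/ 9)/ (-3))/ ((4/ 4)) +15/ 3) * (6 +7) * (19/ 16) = 1235 * sqrt(15)/ 144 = 33.22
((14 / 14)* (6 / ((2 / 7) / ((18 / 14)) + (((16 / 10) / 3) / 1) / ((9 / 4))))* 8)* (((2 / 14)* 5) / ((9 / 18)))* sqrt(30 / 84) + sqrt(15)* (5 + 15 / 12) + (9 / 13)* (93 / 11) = 837 / 143 + 25* sqrt(15) / 4 + 16200* sqrt(70) / 1519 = 119.29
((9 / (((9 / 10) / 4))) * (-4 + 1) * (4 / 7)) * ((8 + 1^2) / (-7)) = 4320 / 49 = 88.16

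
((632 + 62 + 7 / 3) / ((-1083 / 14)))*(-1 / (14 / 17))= 35513 / 3249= 10.93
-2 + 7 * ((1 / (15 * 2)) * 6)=-3 / 5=-0.60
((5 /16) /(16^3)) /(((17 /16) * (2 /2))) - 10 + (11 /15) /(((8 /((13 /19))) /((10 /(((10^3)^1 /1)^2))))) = -620155507979 /62016000000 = -10.00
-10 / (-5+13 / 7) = 35 / 11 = 3.18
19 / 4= 4.75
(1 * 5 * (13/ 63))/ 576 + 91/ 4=825617/ 36288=22.75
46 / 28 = 1.64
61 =61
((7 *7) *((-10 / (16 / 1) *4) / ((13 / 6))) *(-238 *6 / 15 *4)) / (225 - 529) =-17493 / 247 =-70.82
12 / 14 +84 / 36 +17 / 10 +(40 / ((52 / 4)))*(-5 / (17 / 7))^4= 13720338871 / 228012330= 60.17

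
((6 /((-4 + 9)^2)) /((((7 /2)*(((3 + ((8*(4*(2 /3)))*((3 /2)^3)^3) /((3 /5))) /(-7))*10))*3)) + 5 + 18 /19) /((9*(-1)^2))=154795571 /234248625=0.66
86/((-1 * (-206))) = 43/103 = 0.42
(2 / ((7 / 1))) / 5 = 2 / 35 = 0.06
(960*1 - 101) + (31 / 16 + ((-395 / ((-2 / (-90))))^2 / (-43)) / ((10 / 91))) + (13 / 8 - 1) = -46001818245 / 688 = -66863107.91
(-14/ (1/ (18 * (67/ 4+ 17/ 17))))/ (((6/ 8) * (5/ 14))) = -83496/ 5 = -16699.20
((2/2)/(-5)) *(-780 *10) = 1560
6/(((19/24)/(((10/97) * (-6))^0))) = 144/19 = 7.58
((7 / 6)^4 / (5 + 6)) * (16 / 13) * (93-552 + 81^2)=542626 / 429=1264.86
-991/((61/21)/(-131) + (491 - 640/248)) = -84513471/41651000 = -2.03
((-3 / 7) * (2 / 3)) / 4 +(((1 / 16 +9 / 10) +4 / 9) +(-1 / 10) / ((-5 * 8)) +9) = 130259 / 12600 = 10.34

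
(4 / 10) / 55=2 / 275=0.01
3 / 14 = 0.21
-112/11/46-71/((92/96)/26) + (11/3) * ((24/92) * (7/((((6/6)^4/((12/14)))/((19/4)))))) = -480503/253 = -1899.22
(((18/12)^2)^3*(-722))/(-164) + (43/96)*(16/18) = 7161979/141696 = 50.54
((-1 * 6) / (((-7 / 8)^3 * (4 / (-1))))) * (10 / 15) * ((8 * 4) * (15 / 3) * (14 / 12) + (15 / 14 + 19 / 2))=-2120704 / 7203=-294.42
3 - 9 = -6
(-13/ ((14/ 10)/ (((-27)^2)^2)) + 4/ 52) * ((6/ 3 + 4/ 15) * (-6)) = 30536599384/ 455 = 67113405.24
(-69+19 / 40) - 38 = -106.52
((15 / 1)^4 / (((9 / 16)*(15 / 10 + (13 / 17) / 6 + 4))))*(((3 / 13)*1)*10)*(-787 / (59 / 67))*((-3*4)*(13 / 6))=14521566600000 / 16933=857589712.40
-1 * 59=-59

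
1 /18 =0.06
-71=-71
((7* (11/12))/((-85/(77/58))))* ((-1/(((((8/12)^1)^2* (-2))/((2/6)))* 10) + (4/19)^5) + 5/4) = -504202391231/3906293782400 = -0.13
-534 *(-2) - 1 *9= 1059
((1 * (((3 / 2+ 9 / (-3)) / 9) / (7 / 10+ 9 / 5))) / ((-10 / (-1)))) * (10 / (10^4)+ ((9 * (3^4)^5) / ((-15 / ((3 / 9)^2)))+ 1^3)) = 232452292399 / 150000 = 1549681.95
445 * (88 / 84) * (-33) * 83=-8938270 / 7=-1276895.71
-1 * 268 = -268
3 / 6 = 1 / 2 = 0.50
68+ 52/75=5152/75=68.69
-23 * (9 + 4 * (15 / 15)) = -299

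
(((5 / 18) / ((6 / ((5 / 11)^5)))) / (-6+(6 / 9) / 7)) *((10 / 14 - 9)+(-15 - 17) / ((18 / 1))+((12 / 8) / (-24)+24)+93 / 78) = -3084828125 / 1345840075008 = -0.00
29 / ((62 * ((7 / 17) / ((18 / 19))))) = 4437 / 4123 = 1.08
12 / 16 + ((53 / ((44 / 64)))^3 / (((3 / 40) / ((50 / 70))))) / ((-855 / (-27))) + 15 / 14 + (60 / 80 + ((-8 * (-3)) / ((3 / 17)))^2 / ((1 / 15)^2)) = 761091379682 / 177023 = 4299392.62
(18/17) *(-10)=-10.59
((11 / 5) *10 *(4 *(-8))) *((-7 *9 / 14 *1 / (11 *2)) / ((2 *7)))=72 / 7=10.29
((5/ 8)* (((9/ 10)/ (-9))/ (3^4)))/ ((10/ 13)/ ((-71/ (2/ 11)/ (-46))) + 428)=-10153/ 5632939584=-0.00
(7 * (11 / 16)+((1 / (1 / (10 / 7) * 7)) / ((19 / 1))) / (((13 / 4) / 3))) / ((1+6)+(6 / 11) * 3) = 10272361 / 18396560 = 0.56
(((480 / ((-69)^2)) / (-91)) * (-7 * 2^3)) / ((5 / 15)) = 1280 / 6877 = 0.19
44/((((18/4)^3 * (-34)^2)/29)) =2552/210681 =0.01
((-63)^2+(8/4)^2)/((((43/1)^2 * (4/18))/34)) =607869/1849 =328.76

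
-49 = -49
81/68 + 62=4297/68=63.19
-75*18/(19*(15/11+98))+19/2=364873/41534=8.78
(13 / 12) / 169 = 0.01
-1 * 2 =-2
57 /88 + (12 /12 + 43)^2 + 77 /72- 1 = 191735 /99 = 1936.72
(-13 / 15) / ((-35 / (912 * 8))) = 31616 / 175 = 180.66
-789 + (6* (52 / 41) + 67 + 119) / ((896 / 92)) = -504543 / 656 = -769.12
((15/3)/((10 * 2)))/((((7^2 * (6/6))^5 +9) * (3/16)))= 2/423712887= 0.00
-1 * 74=-74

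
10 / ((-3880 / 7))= -7 / 388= -0.02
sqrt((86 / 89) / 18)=sqrt(3827) / 267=0.23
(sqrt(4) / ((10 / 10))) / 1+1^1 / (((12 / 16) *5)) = 34 / 15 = 2.27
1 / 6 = 0.17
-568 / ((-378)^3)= 71 / 6751269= 0.00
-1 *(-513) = 513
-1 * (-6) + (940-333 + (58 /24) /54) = 397253 /648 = 613.04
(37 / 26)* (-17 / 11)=-2.20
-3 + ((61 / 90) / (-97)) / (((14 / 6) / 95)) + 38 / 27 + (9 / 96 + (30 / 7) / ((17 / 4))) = -7728457 / 9973152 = -0.77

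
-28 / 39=-0.72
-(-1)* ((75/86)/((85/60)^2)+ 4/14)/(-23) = -62654/2000747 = -0.03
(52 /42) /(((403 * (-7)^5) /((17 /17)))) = -2 /10941357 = -0.00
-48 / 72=-2 / 3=-0.67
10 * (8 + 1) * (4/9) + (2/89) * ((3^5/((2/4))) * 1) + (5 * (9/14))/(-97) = 6150451/120862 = 50.89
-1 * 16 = -16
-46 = -46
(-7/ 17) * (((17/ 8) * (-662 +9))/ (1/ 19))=86849/ 8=10856.12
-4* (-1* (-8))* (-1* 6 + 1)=160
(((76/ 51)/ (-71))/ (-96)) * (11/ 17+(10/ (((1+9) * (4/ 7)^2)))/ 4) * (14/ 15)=204421/ 709136640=0.00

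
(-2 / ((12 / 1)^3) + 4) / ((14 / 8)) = 3455 / 1512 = 2.29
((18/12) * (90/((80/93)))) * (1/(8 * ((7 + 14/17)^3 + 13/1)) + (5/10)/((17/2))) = 16250831253/1752772352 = 9.27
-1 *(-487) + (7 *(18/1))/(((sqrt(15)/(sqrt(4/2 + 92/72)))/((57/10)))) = 399 *sqrt(1770)/50 + 487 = 822.73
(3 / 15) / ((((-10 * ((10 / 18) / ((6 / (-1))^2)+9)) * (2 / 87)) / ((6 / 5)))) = -42282 / 365125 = -0.12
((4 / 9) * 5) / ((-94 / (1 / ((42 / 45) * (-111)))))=25 / 109557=0.00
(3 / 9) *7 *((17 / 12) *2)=119 / 18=6.61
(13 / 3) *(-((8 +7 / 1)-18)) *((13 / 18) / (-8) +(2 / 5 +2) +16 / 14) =226213 / 5040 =44.88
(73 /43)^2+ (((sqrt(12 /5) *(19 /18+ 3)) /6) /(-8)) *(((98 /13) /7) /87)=5329 /1849 -511 *sqrt(15) /1221480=2.88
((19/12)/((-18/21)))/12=-133/864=-0.15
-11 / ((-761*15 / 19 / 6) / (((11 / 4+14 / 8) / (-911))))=-0.00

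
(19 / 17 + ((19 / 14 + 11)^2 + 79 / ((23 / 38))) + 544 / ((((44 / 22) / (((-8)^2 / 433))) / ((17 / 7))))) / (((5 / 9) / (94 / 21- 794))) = -31523266278141 / 58070929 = -542840.74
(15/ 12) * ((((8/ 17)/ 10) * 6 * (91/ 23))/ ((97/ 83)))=45318/ 37927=1.19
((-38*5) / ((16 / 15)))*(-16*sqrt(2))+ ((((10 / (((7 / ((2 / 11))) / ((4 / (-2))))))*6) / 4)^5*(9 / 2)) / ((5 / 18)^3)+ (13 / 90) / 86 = -1263586957853959 / 20950509375180+ 2850*sqrt(2) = 3970.20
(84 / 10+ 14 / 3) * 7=1372 / 15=91.47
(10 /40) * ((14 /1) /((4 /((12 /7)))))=3 /2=1.50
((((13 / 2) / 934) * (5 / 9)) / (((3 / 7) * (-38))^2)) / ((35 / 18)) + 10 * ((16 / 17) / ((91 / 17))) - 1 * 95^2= -9966910636079 / 1104582024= -9023.24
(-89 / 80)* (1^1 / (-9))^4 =-89 / 524880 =-0.00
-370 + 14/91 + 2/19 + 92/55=-5000206/13585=-368.07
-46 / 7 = -6.57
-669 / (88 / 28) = -4683 / 22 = -212.86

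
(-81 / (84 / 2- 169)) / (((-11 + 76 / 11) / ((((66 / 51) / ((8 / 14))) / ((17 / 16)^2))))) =-975744 / 3119755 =-0.31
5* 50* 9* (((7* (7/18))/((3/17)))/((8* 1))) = 104125/24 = 4338.54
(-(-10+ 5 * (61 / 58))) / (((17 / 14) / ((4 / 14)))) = 550 / 493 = 1.12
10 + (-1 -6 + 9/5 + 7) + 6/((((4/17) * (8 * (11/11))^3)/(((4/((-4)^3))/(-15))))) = 966673/81920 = 11.80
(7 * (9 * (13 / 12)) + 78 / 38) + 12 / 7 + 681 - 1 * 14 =393157 / 532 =739.02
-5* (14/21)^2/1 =-20/9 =-2.22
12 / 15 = 0.80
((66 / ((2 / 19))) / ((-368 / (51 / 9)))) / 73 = -0.13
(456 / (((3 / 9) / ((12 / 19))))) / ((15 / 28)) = 8064 / 5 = 1612.80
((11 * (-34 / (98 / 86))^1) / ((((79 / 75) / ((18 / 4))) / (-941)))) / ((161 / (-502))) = -2563935971850 / 623231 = -4113941.66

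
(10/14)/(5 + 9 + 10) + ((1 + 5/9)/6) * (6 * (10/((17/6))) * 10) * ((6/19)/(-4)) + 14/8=-138623/54264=-2.55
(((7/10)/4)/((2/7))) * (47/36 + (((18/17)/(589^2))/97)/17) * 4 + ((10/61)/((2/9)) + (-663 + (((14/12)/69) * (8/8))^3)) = -277433182237792821523613/420950495410366155120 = -659.06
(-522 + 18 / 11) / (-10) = 2862 / 55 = 52.04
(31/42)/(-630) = -31/26460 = -0.00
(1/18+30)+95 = 2251/18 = 125.06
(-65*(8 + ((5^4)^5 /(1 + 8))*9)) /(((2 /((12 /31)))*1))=-37193298339846870 /31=-1199783817414415.16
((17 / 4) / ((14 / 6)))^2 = 2601 / 784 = 3.32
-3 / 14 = -0.21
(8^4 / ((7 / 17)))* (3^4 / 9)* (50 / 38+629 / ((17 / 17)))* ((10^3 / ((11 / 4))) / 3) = 10006953984000 / 1463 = 6840023228.98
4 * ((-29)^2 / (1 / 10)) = 33640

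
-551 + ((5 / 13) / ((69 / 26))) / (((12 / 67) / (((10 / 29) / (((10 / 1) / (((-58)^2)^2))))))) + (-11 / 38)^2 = 94218805619 / 298908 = 315210.05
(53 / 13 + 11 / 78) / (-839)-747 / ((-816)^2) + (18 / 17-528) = -1275650138947 / 2420830464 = -526.95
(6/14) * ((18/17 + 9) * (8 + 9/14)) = 62073/1666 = 37.26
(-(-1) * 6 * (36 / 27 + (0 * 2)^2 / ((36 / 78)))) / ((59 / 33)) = 264 / 59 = 4.47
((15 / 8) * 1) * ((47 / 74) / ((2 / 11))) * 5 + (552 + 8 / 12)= 2079397 / 3552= 585.42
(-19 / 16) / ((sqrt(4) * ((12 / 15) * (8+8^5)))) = -95 / 4195328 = -0.00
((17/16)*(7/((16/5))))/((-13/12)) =-1785/832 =-2.15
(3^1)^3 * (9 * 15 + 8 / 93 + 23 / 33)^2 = 57884630508 / 116281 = 497799.56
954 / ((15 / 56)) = 17808 / 5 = 3561.60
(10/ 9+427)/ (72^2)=3853/ 46656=0.08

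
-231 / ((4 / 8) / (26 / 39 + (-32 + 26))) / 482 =1232 / 241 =5.11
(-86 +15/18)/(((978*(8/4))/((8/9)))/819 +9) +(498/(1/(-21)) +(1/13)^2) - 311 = -11621023429/1078389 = -10776.28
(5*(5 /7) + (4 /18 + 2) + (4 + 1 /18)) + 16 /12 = 1409 /126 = 11.18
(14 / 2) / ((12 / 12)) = 7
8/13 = 0.62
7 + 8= 15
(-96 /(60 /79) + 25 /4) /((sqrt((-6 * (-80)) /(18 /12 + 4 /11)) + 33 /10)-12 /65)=34581573 /22898530-1082952 * sqrt(6765) /11449265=-6.27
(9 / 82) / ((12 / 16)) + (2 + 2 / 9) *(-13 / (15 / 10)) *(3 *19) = -405026 / 369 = -1097.63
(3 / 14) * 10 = 15 / 7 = 2.14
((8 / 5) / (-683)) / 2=-4 / 3415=-0.00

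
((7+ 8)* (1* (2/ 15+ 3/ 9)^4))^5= 79792266297612001/ 437893890380859375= 0.18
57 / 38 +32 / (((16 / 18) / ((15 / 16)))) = 141 / 4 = 35.25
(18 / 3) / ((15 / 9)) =18 / 5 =3.60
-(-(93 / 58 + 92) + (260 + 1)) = -9709 / 58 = -167.40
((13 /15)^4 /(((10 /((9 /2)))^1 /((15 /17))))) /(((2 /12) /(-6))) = -85683 /10625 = -8.06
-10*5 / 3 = -50 / 3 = -16.67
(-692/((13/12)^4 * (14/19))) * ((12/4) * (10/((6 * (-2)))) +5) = -1704.60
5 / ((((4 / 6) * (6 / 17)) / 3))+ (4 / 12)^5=61969 / 972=63.75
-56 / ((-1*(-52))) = -14 / 13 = -1.08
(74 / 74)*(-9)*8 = -72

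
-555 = -555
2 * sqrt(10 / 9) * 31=62 * sqrt(10) / 3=65.35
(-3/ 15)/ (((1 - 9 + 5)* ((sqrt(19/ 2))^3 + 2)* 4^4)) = -1/ 1638480 + 19* sqrt(38)/ 13107840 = 0.00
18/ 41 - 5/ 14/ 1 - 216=-123937/ 574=-215.92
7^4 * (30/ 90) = 2401/ 3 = 800.33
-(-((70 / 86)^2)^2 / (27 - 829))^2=-2251875390625 / 7517897171354073604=-0.00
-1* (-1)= 1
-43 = -43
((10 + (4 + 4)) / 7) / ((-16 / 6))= -27 / 28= -0.96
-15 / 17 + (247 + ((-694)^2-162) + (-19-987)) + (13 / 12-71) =98051417 / 204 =480644.20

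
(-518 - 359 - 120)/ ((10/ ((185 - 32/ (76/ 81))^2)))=-8195029933/ 3610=-2270091.39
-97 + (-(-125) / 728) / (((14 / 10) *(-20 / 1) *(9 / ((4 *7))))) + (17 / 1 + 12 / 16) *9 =411013 / 6552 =62.73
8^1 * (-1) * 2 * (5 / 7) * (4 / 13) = -320 / 91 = -3.52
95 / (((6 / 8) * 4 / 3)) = 95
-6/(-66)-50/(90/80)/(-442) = 4189/21879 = 0.19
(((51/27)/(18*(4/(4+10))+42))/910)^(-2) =149073210000/289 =515824256.06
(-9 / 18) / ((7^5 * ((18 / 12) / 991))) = -991 / 50421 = -0.02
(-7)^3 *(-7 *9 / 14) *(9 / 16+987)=1524302.72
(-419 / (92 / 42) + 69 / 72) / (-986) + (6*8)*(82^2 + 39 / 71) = 322778.56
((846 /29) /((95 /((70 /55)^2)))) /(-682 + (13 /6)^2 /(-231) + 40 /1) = -125356896 /161799637505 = -0.00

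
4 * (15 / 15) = 4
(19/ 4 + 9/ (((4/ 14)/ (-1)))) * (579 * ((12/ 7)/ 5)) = -185859/ 35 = -5310.26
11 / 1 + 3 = 14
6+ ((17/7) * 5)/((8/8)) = 127/7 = 18.14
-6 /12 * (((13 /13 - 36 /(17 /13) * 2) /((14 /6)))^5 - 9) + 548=79657326027673726 /23863536599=3338035.24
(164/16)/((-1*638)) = -41/2552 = -0.02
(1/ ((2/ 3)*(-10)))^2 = 9/ 400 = 0.02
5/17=0.29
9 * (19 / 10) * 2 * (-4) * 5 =-684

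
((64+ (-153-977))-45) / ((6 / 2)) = -370.33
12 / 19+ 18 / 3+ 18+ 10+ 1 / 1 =677 / 19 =35.63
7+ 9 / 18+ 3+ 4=29 / 2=14.50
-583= -583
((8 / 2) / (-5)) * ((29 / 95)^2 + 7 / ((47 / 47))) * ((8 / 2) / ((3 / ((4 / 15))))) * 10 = -8194048 / 406125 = -20.18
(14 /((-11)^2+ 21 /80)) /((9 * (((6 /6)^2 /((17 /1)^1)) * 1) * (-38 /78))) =-247520 /552957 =-0.45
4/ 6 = 2/ 3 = 0.67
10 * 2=20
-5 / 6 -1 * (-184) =1099 / 6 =183.17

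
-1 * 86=-86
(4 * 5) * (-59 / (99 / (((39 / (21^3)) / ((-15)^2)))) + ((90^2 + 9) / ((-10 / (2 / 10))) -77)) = -65786868674 / 13752585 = -4783.60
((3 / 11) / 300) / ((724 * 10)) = 1 / 7964000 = 0.00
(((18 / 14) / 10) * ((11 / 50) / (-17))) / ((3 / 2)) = -33 / 29750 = -0.00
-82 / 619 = -0.13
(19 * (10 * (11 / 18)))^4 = 1192518600625 / 6561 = 181758664.93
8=8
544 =544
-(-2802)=2802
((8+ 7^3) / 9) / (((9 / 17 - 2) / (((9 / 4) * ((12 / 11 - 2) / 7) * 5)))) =5967 / 154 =38.75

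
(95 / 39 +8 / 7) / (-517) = -0.01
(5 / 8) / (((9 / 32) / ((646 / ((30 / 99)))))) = 14212 / 3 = 4737.33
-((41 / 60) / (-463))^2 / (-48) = 1681 / 37042963200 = 0.00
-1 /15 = -0.07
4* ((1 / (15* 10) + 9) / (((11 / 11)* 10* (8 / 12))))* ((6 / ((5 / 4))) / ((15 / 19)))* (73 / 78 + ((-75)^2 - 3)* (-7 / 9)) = -143638.99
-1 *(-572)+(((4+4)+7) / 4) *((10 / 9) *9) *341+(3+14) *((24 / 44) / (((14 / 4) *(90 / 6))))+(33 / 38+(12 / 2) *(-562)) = 73066207 / 7315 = 9988.55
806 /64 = 403 /32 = 12.59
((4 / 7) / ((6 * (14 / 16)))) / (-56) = -2 / 1029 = -0.00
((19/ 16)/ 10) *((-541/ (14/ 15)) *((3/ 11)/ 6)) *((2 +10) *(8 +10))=-832599/ 1232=-675.81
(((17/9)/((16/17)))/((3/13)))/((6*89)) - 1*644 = -148559315/230688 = -643.98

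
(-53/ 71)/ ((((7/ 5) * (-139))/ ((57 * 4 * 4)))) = 241680/ 69083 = 3.50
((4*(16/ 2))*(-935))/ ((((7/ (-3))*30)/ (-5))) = -14960/ 7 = -2137.14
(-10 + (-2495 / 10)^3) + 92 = -124250843 / 8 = -15531355.38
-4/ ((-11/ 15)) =60/ 11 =5.45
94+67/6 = 631/6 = 105.17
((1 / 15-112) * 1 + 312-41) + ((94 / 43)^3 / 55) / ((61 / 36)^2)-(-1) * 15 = 8500209265979 / 48814515255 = 174.13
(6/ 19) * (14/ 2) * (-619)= -25998/ 19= -1368.32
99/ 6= 33/ 2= 16.50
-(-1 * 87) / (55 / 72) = 6264 / 55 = 113.89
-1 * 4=-4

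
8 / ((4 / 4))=8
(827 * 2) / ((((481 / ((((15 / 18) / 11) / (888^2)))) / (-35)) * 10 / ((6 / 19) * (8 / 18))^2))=-28945 / 1270821872034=-0.00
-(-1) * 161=161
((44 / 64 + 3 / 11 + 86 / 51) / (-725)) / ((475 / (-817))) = 204293 / 32538000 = 0.01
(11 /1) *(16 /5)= 176 /5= 35.20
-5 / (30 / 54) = -9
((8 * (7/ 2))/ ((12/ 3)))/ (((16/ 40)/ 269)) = 9415/ 2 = 4707.50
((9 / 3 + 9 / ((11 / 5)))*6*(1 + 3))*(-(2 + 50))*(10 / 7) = -973440 / 77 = -12642.08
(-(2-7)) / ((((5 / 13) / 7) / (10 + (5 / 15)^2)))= 8281 / 9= 920.11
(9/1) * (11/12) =33/4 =8.25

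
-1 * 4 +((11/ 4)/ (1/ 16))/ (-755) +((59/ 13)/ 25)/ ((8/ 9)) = -1513099/ 392600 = -3.85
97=97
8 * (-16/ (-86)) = 1.49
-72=-72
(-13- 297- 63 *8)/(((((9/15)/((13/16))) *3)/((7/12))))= -185185/864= -214.33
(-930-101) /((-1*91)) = 1031 /91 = 11.33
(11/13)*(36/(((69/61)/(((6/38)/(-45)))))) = -2684/28405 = -0.09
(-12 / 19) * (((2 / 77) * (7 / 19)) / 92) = -6 / 91333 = -0.00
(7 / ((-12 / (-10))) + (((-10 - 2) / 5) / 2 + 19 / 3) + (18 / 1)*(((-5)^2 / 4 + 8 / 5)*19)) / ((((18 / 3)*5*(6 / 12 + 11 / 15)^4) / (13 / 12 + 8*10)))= 5901488250 / 1874161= 3148.87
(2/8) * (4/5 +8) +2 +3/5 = 24/5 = 4.80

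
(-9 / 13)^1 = -9 / 13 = -0.69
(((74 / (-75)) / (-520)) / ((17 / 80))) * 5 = 148 / 3315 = 0.04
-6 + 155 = 149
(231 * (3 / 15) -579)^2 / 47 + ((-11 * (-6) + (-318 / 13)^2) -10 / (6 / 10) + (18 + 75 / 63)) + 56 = 28201392229 / 4170075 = 6762.80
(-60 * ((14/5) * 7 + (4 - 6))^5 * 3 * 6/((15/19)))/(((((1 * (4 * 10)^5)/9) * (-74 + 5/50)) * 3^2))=440635536/1443359375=0.31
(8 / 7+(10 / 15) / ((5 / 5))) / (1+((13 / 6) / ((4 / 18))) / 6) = 304 / 441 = 0.69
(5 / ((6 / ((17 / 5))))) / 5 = 17 / 30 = 0.57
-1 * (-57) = 57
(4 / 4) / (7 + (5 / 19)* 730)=19 / 3783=0.01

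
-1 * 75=-75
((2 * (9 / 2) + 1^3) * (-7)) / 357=-10 / 51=-0.20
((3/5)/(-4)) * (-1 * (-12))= -9/5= -1.80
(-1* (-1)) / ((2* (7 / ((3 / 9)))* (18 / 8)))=2 / 189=0.01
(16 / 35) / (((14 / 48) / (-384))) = -601.86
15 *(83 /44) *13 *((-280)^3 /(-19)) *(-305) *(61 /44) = -413139281100000 /2299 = -179703906524.58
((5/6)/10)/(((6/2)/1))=1/36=0.03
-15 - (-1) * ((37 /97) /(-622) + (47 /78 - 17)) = -36940213 /1176513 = -31.40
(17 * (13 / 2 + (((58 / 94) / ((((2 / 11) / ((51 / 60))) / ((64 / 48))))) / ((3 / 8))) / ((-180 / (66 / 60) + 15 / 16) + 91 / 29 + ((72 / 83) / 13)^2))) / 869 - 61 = -212158627701534489857 / 3485203531124435010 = -60.87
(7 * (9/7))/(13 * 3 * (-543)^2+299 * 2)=9/11499709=0.00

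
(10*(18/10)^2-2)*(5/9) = 152/9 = 16.89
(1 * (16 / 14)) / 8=1 / 7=0.14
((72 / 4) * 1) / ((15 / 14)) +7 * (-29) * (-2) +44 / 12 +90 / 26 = 83836 / 195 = 429.93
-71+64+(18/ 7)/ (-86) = -2116/ 301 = -7.03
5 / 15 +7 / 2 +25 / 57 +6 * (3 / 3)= 1171 / 114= 10.27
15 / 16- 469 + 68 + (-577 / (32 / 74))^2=455677385 / 256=1779989.79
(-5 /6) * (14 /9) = -35 /27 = -1.30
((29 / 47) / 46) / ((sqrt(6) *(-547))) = -29 *sqrt(6) / 7095684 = -0.00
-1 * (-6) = 6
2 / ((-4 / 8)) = -4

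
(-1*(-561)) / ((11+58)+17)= 561 / 86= 6.52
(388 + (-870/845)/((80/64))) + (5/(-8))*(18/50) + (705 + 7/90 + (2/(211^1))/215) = 602801534059/552001320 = 1092.03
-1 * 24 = -24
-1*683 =-683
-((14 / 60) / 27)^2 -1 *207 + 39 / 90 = -135528439 / 656100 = -206.57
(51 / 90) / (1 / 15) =17 / 2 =8.50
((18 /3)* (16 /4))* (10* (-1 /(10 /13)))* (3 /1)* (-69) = 64584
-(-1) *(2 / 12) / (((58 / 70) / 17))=595 / 174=3.42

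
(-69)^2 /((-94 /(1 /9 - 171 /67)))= 389344 /3149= 123.64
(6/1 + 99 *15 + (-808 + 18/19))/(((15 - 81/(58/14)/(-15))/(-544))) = -256261400/11229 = -22821.39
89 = 89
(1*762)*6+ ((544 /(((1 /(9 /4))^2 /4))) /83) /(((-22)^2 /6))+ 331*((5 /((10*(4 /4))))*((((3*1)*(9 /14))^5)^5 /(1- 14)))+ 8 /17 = -172082344.35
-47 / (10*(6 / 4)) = -47 / 15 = -3.13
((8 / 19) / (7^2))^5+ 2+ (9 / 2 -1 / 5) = 44064510939467693 / 6994366815736510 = 6.30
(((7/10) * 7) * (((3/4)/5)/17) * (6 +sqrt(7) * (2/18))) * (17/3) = 49 * sqrt(7)/1800 +147/100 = 1.54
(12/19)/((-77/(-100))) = 1200/1463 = 0.82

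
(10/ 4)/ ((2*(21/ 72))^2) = 360/ 49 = 7.35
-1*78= -78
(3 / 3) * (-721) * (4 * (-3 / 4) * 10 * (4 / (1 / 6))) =519120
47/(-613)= -47/613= -0.08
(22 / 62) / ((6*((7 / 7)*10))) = 11 / 1860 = 0.01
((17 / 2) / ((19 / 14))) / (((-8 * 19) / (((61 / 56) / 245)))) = -0.00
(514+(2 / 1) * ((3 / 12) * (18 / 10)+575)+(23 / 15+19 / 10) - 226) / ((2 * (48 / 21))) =30289 / 96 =315.51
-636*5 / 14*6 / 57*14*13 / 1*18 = -78328.42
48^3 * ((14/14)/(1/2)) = 221184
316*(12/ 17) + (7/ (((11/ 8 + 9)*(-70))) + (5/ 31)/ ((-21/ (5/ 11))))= 11268459157/ 50520855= 223.05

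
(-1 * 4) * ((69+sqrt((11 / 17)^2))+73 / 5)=-28644 / 85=-336.99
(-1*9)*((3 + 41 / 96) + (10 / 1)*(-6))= 16293 / 32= 509.16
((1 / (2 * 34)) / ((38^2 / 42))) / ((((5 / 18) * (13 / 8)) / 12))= 4536 / 398905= 0.01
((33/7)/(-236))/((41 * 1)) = -33/67732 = -0.00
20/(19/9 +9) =9/5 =1.80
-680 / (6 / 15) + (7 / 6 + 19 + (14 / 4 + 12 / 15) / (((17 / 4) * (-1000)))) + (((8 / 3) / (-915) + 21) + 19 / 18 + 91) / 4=-77070569339 / 46665000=-1651.57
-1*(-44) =44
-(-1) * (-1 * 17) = -17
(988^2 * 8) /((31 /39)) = 304556928 /31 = 9824417.03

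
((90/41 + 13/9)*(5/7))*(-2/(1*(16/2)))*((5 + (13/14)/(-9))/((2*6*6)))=-0.04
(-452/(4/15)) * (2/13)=-260.77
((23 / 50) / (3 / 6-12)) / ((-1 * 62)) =1 / 1550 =0.00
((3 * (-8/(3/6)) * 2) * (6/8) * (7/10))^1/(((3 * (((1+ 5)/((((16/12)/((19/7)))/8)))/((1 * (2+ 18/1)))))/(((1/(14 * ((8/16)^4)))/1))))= -224/57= -3.93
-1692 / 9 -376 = -564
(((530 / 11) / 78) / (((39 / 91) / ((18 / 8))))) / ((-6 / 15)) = -9275 / 1144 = -8.11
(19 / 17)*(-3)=-57 / 17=-3.35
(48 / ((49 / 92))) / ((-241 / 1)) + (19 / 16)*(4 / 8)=83059 / 377888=0.22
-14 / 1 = -14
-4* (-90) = 360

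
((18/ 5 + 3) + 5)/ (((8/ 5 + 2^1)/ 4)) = 116/ 9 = 12.89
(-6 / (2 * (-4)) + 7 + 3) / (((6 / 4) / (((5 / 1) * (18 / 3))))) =215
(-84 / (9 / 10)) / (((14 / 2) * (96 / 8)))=-10 / 9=-1.11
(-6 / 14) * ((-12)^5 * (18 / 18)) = 746496 / 7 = 106642.29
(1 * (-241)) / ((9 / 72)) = -1928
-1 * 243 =-243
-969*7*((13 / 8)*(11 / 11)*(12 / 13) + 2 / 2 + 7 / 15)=-20122.90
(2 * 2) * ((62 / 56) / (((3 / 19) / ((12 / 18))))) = 1178 / 63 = 18.70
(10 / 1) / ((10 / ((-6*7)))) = -42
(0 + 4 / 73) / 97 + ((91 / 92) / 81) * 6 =649339 / 8794602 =0.07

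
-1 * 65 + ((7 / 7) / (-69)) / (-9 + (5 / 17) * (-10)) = -65.00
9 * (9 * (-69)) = -5589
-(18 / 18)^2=-1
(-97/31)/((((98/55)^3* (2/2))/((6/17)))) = -48415125/248004092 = -0.20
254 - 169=85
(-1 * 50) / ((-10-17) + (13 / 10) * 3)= 500 / 231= 2.16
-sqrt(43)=-6.56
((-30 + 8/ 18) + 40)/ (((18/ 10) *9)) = 470/ 729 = 0.64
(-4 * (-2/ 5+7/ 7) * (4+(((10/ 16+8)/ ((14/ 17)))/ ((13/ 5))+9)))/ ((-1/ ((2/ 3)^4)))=8.07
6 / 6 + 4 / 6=5 / 3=1.67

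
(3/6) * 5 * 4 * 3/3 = 10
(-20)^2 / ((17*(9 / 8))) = 3200 / 153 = 20.92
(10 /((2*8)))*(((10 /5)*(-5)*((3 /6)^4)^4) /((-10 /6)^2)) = -0.00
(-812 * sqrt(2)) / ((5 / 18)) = -14616 * sqrt(2) / 5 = -4134.03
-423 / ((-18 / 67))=3149 / 2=1574.50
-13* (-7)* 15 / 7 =195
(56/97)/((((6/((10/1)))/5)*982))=700/142881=0.00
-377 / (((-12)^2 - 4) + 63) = -13 / 7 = -1.86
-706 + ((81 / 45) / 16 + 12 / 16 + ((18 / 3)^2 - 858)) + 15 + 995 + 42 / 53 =-516.35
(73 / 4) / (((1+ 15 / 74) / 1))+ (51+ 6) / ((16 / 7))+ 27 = 95567 / 1424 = 67.11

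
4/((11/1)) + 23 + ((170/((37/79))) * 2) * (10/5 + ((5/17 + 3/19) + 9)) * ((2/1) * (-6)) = -99739.14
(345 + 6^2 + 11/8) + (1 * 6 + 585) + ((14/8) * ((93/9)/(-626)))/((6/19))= 43867835/45072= 973.28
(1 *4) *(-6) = -24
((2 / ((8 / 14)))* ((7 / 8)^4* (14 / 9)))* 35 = 4117715 / 36864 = 111.70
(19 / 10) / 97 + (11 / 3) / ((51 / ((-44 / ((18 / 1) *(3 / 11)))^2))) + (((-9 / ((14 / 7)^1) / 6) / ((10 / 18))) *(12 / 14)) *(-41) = 4031917415 / 75733623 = 53.24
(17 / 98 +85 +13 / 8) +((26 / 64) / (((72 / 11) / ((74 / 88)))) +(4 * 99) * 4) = 754529425 / 451584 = 1670.85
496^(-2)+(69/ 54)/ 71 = 2829823/ 157204224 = 0.02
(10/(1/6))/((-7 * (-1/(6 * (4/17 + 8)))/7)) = 50400/17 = 2964.71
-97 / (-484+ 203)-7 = -1870 / 281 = -6.65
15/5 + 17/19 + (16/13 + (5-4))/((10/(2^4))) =9218/1235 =7.46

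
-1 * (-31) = 31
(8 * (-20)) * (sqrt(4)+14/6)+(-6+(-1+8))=-2077/3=-692.33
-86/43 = -2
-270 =-270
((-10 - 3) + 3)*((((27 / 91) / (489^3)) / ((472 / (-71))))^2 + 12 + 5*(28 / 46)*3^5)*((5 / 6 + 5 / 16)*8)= -68893.48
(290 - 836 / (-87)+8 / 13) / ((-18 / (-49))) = 8319073 / 10179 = 817.28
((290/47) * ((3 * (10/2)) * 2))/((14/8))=34800/329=105.78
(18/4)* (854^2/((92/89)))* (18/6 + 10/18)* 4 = 1038545984/23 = 45154173.22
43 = 43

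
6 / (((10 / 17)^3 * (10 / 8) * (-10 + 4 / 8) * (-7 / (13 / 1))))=383214 / 83125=4.61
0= 0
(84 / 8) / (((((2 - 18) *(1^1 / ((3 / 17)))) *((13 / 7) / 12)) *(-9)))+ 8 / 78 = 985 / 5304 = 0.19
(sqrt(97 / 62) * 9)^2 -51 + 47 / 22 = 26551 / 341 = 77.86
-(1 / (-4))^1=1 / 4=0.25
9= 9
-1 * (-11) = 11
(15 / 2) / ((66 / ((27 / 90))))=3 / 88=0.03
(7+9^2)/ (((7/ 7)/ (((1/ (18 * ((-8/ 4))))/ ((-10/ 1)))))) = 11/ 45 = 0.24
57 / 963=19 / 321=0.06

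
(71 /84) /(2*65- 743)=-71 /51492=-0.00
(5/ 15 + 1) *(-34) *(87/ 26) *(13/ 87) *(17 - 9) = -544/ 3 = -181.33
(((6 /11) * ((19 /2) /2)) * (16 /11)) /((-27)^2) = 0.01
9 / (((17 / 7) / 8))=504 / 17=29.65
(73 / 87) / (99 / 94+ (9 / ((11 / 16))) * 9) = 75482 / 10693431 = 0.01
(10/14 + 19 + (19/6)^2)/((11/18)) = 7495/154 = 48.67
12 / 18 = 2 / 3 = 0.67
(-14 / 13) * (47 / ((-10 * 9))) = 329 / 585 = 0.56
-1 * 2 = -2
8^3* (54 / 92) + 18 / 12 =13893 / 46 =302.02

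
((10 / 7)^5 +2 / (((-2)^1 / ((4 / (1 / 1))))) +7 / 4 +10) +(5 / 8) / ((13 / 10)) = 3098349 / 218491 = 14.18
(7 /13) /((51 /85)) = 35 /39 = 0.90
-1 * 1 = -1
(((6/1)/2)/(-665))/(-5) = 3/3325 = 0.00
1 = 1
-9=-9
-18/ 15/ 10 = -3/ 25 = -0.12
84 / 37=2.27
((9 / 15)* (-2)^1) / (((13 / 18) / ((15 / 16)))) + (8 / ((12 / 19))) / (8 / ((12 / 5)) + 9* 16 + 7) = -35527 / 24076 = -1.48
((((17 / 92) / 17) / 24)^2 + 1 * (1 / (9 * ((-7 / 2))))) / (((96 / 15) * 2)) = -5416925 / 2184118272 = -0.00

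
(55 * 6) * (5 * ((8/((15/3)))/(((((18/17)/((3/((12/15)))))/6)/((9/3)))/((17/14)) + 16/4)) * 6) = 17166600/4349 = 3947.25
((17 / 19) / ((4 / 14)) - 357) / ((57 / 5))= -67235 / 2166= -31.04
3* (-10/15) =-2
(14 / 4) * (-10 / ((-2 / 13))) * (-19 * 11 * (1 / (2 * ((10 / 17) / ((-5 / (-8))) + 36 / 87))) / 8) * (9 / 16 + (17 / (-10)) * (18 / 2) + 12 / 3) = 23549.48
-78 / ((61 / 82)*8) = -1599 / 122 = -13.11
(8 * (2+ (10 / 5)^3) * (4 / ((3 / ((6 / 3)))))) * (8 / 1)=5120 / 3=1706.67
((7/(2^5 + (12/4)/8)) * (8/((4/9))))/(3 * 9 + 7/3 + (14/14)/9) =1296/9805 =0.13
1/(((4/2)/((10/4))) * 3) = 5/12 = 0.42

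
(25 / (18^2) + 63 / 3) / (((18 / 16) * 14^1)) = 6829 / 5103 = 1.34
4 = 4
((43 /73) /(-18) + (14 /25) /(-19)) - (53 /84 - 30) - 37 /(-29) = 7749808949 /253404900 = 30.58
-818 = -818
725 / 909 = 0.80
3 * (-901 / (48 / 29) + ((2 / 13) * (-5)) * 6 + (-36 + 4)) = -362525 / 208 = -1742.91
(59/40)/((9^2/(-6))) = -59/540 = -0.11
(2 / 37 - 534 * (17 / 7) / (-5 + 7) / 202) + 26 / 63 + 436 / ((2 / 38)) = 3899329097 / 470862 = 8281.26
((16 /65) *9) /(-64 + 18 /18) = -16 /455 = -0.04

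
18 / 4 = 9 / 2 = 4.50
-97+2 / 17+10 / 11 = -17947 / 187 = -95.97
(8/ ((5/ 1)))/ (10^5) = 1/ 62500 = 0.00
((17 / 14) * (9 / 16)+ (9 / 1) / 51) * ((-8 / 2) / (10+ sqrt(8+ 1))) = -3273 / 12376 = -0.26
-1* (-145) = 145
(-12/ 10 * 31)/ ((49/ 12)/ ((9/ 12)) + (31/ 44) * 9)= -73656/ 23335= -3.16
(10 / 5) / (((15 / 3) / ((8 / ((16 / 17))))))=17 / 5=3.40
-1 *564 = -564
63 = 63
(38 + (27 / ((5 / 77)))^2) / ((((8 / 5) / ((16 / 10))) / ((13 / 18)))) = 56201483 / 450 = 124892.18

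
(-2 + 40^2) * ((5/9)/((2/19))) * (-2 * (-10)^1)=1518100/9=168677.78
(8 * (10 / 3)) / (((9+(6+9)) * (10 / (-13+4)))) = -1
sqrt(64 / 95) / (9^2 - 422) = -8 *sqrt(95) / 32395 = -0.00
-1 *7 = -7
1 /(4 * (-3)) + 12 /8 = 17 /12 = 1.42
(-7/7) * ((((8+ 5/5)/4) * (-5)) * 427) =19215/4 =4803.75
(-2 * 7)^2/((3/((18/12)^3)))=441/2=220.50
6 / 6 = 1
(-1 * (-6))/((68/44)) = 66/17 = 3.88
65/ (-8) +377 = 2951/ 8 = 368.88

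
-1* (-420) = 420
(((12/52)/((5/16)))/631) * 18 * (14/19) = 12096/779285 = 0.02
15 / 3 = 5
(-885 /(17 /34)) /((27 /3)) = -590 /3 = -196.67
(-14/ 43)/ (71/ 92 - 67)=1288/ 261999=0.00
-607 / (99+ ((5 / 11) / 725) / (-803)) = -777436495 / 126797714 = -6.13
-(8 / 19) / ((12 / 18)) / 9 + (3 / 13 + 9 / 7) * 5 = 38966 / 5187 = 7.51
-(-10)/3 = 10/3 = 3.33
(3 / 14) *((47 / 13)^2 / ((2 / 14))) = 19.61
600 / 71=8.45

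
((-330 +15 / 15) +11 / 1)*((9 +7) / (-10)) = 2544 / 5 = 508.80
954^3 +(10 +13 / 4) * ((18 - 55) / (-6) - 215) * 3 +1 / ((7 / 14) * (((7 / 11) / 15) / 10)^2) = 340394566247 / 392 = 868353485.32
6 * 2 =12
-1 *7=-7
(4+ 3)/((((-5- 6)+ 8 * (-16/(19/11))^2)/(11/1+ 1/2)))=58121/487674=0.12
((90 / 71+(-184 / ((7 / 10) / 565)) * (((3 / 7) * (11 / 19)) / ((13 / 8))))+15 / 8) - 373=-158432685337 / 6874504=-23046.42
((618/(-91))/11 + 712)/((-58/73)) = -25991431/29029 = -895.36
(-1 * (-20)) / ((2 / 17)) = 170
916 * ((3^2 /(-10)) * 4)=-16488 /5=-3297.60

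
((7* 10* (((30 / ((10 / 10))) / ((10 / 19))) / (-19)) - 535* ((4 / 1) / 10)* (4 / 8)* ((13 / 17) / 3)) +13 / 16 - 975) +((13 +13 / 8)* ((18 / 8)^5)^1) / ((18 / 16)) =-24117905 / 52224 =-461.82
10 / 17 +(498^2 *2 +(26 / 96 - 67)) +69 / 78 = 5260960625 / 10608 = 495942.74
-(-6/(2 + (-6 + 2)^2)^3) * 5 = 5/972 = 0.01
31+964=995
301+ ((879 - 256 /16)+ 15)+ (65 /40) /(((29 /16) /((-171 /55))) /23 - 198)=14691816423 /12461339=1178.99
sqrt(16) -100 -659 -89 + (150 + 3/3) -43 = -736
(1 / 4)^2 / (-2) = -1 / 32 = -0.03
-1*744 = -744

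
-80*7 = -560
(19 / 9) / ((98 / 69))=437 / 294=1.49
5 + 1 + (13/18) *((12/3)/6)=175/27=6.48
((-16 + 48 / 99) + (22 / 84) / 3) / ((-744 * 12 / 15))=106915 / 4124736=0.03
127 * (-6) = -762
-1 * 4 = -4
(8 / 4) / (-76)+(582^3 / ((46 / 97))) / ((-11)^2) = 363324166441 / 105754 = 3435559.57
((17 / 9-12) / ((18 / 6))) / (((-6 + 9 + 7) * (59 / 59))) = -91 / 270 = -0.34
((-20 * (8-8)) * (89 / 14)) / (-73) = 0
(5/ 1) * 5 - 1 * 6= 19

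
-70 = -70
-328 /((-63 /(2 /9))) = 656 /567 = 1.16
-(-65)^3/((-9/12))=-1098500/3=-366166.67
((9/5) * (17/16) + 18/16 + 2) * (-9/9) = -403/80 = -5.04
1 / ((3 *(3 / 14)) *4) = 7 / 18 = 0.39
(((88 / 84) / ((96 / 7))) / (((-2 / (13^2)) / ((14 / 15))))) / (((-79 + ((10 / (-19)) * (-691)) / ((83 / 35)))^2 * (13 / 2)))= -0.00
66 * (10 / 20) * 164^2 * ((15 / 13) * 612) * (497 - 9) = 3976162629120 / 13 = 305858663778.46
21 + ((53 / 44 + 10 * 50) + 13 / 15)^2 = 109813236289 / 435600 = 252096.50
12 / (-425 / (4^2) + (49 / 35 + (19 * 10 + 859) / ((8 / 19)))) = 960 / 197297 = 0.00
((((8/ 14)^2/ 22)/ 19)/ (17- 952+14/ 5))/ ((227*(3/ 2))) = -0.00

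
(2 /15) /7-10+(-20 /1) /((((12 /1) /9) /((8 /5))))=-3568 /105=-33.98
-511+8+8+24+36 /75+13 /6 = -70253 /150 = -468.35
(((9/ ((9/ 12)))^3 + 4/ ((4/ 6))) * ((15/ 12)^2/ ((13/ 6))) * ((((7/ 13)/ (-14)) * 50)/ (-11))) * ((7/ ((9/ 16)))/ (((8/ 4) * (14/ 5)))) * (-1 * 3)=-1457.44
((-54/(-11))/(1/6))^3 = 34012224/1331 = 25553.89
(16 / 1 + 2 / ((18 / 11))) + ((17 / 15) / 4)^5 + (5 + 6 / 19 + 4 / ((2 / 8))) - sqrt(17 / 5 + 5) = 35.64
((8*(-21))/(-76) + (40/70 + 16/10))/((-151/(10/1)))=-5828/20083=-0.29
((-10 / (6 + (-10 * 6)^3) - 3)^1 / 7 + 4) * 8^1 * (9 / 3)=21599440 / 251993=85.71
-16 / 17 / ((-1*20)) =0.05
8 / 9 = 0.89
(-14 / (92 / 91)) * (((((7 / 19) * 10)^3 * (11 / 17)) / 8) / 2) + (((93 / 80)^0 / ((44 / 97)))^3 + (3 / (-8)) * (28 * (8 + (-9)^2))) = -217438885389475 / 228452328896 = -951.79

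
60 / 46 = 30 / 23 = 1.30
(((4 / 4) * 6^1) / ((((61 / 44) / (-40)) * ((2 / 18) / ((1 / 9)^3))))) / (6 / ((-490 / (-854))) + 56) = -61600 / 1915461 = -0.03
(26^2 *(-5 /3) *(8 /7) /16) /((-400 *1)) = 169 /840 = 0.20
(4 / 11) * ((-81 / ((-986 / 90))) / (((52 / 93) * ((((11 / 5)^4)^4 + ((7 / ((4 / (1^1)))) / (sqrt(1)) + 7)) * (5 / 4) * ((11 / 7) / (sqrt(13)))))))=386213378906250000 * sqrt(13) / 47512727268920599139597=0.00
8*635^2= 3225800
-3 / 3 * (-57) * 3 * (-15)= -2565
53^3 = 148877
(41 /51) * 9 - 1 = 106 /17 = 6.24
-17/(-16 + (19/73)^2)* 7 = 90593/12129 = 7.47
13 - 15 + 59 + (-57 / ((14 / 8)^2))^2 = 968601 / 2401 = 403.42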